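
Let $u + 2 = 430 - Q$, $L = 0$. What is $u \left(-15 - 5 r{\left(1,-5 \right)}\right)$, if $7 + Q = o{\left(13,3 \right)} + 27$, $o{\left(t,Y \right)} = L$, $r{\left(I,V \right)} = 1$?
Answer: $-8160$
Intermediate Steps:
$o{\left(t,Y \right)} = 0$
$Q = 20$ ($Q = -7 + \left(0 + 27\right) = -7 + 27 = 20$)
$u = 408$ ($u = -2 + \left(430 - 20\right) = -2 + 410 = 408$)
$u \left(-15 - 5 r{\left(1,-5 \right)}\right) = 408 \left(-15 - 5\right) = 408 \left(-20\right) = -8160$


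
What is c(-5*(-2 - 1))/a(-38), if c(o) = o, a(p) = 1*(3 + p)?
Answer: -3/7 ≈ -0.42857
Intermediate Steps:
a(p) = 3 + p
c(-5*(-2 - 1))/a(-38) = (-5*(-2 - 1))/(3 - 38) = -5*(-3)/(-35) = 15*(-1/35) = -3/7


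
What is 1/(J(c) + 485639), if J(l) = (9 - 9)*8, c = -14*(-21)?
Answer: 1/485639 ≈ 2.0591e-6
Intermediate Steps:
c = 294
J(l) = 0 (J(l) = 0*8 = 0)
1/(J(c) + 485639) = 1/(0 + 485639) = 1/485639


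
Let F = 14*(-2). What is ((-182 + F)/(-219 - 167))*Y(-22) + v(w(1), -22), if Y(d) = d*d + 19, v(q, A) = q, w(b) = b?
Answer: 53008/193 ≈ 274.65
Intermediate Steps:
F = -28
Y(d) = 19 + d**2 (Y(d) = d**2 + 19 = 19 + d**2)
((-182 + F)/(-219 - 167))*Y(-22) + v(w(1), -22) = ((-182 - 28)/(-219 - 167))*(19 + (-22)**2) + 1 = (-210/(-386))*(19 + 484) + 1 = -210*(-1/386)*503 + 1 = (105/193)*503 + 1 = 52815/193 + 1 = 53008/193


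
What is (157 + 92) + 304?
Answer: 553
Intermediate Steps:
(157 + 92) + 304 = 249 + 304 = 553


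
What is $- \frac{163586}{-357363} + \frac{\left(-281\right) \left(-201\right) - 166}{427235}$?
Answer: $\frac{18002912411}{30535596261} \approx 0.58957$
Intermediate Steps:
$- \frac{163586}{-357363} + \frac{\left(-281\right) \left(-201\right) - 166}{427235} = \left(-163586\right) \left(- \frac{1}{357363}\right) + \left(56481 - 166\right) \frac{1}{427235} = \frac{163586}{357363} + 56315 \cdot \frac{1}{427235} = \frac{163586}{357363} + \frac{11263}{85447} = \frac{18002912411}{30535596261}$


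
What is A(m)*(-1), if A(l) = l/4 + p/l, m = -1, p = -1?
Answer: -¾ ≈ -0.75000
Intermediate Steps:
A(l) = -1/l + l/4 (A(l) = l/4 - 1/l = -1/l + l/4)
A(m)*(-1) = (-1/(-1) + (¼)*(-1))*(-1) = (-1*(-1) - ¼)*(-1) = (1 - ¼)*(-1) = (¾)*(-1) = -¾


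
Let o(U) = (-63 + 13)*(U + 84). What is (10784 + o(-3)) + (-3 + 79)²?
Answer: 12510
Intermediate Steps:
o(U) = -4200 - 50*U (o(U) = -50*(84 + U) = -4200 - 50*U)
(10784 + o(-3)) + (-3 + 79)² = (10784 + (-4200 - 50*(-3))) + (-3 + 79)² = (10784 + (-4200 + 150)) + 76² = (10784 - 4050) + 5776 = 6734 + 5776 = 12510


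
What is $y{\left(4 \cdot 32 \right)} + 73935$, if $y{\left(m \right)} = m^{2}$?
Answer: $90319$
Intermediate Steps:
$y{\left(4 \cdot 32 \right)} + 73935 = \left(4 \cdot 32\right)^{2} + 73935 = 128^{2} + 73935 = 16384 + 73935 = 90319$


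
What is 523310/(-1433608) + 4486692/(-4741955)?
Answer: -4456835007893/3399052311820 ≈ -1.3112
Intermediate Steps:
523310/(-1433608) + 4486692/(-4741955) = 523310*(-1/1433608) + 4486692*(-1/4741955) = -261655/716804 - 4486692/4741955 = -4456835007893/3399052311820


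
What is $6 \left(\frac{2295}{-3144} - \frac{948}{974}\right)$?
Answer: $- \frac{2607921}{255188} \approx -10.22$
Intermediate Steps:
$6 \left(\frac{2295}{-3144} - \frac{948}{974}\right) = 6 \left(2295 \left(- \frac{1}{3144}\right) - \frac{474}{487}\right) = 6 \left(- \frac{765}{1048} - \frac{474}{487}\right) = 6 \left(- \frac{869307}{510376}\right) = - \frac{2607921}{255188}$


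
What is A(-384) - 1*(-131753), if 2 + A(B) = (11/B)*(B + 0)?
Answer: 131762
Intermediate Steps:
A(B) = 9 (A(B) = -2 + (11/B)*(B + 0) = -2 + (11/B)*B = -2 + 11 = 9)
A(-384) - 1*(-131753) = 9 - 1*(-131753) = 9 + 131753 = 131762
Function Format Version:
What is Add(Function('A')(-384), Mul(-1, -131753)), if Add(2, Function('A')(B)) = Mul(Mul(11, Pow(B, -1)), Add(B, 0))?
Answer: 131762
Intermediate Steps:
Function('A')(B) = 9 (Function('A')(B) = Add(-2, Mul(Mul(11, Pow(B, -1)), Add(B, 0))) = Add(-2, Mul(Mul(11, Pow(B, -1)), B)) = Add(-2, 11) = 9)
Add(Function('A')(-384), Mul(-1, -131753)) = Add(9, Mul(-1, -131753)) = Add(9, 131753) = 131762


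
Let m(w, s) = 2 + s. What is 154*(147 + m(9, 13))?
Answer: 24948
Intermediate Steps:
154*(147 + m(9, 13)) = 154*(147 + (2 + 13)) = 154*(147 + 15) = 154*162 = 24948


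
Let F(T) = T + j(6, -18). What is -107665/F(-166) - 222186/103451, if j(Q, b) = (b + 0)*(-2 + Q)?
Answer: 11085171647/24621338 ≈ 450.23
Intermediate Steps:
j(Q, b) = b*(-2 + Q)
F(T) = -72 + T (F(T) = T - 18*(-2 + 6) = T - 18*4 = T - 72 = -72 + T)
-107665/F(-166) - 222186/103451 = -107665/(-72 - 166) - 222186/103451 = -107665/(-238) - 222186*1/103451 = -107665*(-1/238) - 222186/103451 = 107665/238 - 222186/103451 = 11085171647/24621338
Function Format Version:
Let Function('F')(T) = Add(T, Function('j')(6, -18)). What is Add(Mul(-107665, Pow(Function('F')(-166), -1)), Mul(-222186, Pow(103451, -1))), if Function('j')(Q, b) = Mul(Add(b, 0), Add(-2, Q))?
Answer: Rational(11085171647, 24621338) ≈ 450.23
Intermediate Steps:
Function('j')(Q, b) = Mul(b, Add(-2, Q))
Function('F')(T) = Add(-72, T) (Function('F')(T) = Add(T, Mul(-18, Add(-2, 6))) = Add(T, Mul(-18, 4)) = Add(T, -72) = Add(-72, T))
Add(Mul(-107665, Pow(Function('F')(-166), -1)), Mul(-222186, Pow(103451, -1))) = Add(Mul(-107665, Pow(Add(-72, -166), -1)), Mul(-222186, Pow(103451, -1))) = Add(Mul(-107665, Pow(-238, -1)), Mul(-222186, Rational(1, 103451))) = Add(Mul(-107665, Rational(-1, 238)), Rational(-222186, 103451)) = Add(Rational(107665, 238), Rational(-222186, 103451)) = Rational(11085171647, 24621338)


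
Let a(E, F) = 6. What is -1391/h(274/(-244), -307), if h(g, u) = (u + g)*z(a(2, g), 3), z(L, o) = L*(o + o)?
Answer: 84851/676638 ≈ 0.12540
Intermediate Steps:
z(L, o) = 2*L*o (z(L, o) = L*(2*o) = 2*L*o)
h(g, u) = 36*g + 36*u (h(g, u) = (u + g)*(2*6*3) = (g + u)*36 = 36*g + 36*u)
-1391/h(274/(-244), -307) = -1391/(36*(274/(-244)) + 36*(-307)) = -1391/(36*(274*(-1/244)) - 11052) = -1391/(36*(-137/122) - 11052) = -1391/(-2466/61 - 11052) = -1391/(-676638/61) = -1391*(-61/676638) = 84851/676638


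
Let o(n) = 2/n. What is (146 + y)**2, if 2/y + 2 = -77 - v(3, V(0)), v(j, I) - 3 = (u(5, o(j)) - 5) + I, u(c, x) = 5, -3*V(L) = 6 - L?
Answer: 34093921/1600 ≈ 21309.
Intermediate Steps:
V(L) = -2 + L/3 (V(L) = -(6 - L)/3 = -2 + L/3)
v(j, I) = 3 + I (v(j, I) = 3 + ((5 - 5) + I) = 3 + (0 + I) = 3 + I)
y = -1/40 (y = 2/(-2 + (-77 - (3 + (-2 + (1/3)*0)))) = 2/(-2 + (-77 - (3 + (-2 + 0)))) = 2/(-2 + (-77 - (3 - 2))) = 2/(-2 + (-77 - 1*1)) = 2/(-2 + (-77 - 1)) = 2/(-2 - 78) = 2/(-80) = 2*(-1/80) = -1/40 ≈ -0.025000)
(146 + y)**2 = (146 - 1/40)**2 = (5839/40)**2 = 34093921/1600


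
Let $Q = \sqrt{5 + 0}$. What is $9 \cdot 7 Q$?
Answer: $63 \sqrt{5} \approx 140.87$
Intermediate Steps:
$Q = \sqrt{5} \approx 2.2361$
$9 \cdot 7 Q = 9 \cdot 7 \sqrt{5} = 63 \sqrt{5}$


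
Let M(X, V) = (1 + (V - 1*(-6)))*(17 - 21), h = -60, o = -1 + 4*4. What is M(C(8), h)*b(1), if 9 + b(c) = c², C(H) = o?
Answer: -1696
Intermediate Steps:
o = 15 (o = -1 + 16 = 15)
C(H) = 15
b(c) = -9 + c²
M(X, V) = -28 - 4*V (M(X, V) = (1 + (V + 6))*(-4) = (1 + (6 + V))*(-4) = (7 + V)*(-4) = -28 - 4*V)
M(C(8), h)*b(1) = (-28 - 4*(-60))*(-9 + 1²) = (-28 + 240)*(-9 + 1) = 212*(-8) = -1696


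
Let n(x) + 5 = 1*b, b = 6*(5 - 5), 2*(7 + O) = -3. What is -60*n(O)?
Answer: 300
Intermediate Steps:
O = -17/2 (O = -7 + (½)*(-3) = -7 - 3/2 = -17/2 ≈ -8.5000)
b = 0 (b = 6*0 = 0)
n(x) = -5 (n(x) = -5 + 1*0 = -5 + 0 = -5)
-60*n(O) = -60*(-5) = 300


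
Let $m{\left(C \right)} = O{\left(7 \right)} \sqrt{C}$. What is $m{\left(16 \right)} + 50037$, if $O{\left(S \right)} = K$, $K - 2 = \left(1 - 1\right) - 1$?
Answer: $50041$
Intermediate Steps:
$K = 1$ ($K = 2 + \left(\left(1 - 1\right) - 1\right) = 2 + \left(0 - 1\right) = 2 - 1 = 1$)
$O{\left(S \right)} = 1$
$m{\left(C \right)} = \sqrt{C}$ ($m{\left(C \right)} = 1 \sqrt{C} = \sqrt{C}$)
$m{\left(16 \right)} + 50037 = \sqrt{16} + 50037 = 4 + 50037 = 50041$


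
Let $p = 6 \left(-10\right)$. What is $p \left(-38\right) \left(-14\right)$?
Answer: $-31920$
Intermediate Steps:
$p = -60$
$p \left(-38\right) \left(-14\right) = \left(-60\right) \left(-38\right) \left(-14\right) = 2280 \left(-14\right) = -31920$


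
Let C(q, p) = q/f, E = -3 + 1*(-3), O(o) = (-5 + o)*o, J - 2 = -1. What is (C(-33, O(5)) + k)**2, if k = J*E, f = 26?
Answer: 35721/676 ≈ 52.842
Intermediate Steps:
J = 1 (J = 2 - 1 = 1)
O(o) = o*(-5 + o)
E = -6 (E = -3 - 3 = -6)
C(q, p) = q/26
k = -6 (k = 1*(-6) = -6)
(C(-33, O(5)) + k)**2 = ((1/26)*(-33) - 6)**2 = (-33/26 - 6)**2 = (-189/26)**2 = 35721/676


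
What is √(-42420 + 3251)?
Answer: I*√39169 ≈ 197.91*I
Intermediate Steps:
√(-42420 + 3251) = √(-39169) = I*√39169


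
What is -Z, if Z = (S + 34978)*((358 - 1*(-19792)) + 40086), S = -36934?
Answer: 117821616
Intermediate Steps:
Z = -117821616 (Z = (-36934 + 34978)*((358 - 1*(-19792)) + 40086) = -1956*((358 + 19792) + 40086) = -1956*(20150 + 40086) = -1956*60236 = -117821616)
-Z = -1*(-117821616) = 117821616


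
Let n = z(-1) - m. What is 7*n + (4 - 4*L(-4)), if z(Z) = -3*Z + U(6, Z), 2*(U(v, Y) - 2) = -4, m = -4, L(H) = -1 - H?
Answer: 41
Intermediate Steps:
U(v, Y) = 0 (U(v, Y) = 2 + (½)*(-4) = 2 - 2 = 0)
z(Z) = -3*Z (z(Z) = -3*Z + 0 = -3*Z)
n = 7 (n = -3*(-1) - 1*(-4) = 3 + 4 = 7)
7*n + (4 - 4*L(-4)) = 7*7 + (4 - 4*(-1 - 1*(-4))) = 49 + (4 - 4*(-1 + 4)) = 49 + (4 - 4*3) = 49 + (4 - 12) = 49 - 8 = 41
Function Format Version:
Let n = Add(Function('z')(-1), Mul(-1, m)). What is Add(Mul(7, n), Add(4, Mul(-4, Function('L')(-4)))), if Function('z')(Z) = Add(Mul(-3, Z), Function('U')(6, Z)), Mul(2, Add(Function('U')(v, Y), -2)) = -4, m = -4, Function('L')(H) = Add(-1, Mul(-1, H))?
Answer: 41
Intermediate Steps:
Function('U')(v, Y) = 0 (Function('U')(v, Y) = Add(2, Mul(Rational(1, 2), -4)) = Add(2, -2) = 0)
Function('z')(Z) = Mul(-3, Z) (Function('z')(Z) = Add(Mul(-3, Z), 0) = Mul(-3, Z))
n = 7 (n = Add(Mul(-3, -1), Mul(-1, -4)) = Add(3, 4) = 7)
Add(Mul(7, n), Add(4, Mul(-4, Function('L')(-4)))) = Add(Mul(7, 7), Add(4, Mul(-4, Add(-1, Mul(-1, -4))))) = Add(49, Add(4, Mul(-4, Add(-1, 4)))) = Add(49, Add(4, Mul(-4, 3))) = Add(49, Add(4, -12)) = Add(49, -8) = 41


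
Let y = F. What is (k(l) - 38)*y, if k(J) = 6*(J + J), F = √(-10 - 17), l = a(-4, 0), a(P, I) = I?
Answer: -114*I*√3 ≈ -197.45*I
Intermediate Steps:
l = 0
F = 3*I*√3 (F = √(-27) = 3*I*√3 ≈ 5.1962*I)
k(J) = 12*J (k(J) = 6*(2*J) = 12*J)
y = 3*I*√3 ≈ 5.1962*I
(k(l) - 38)*y = (12*0 - 38)*(3*I*√3) = (0 - 38)*(3*I*√3) = -114*I*√3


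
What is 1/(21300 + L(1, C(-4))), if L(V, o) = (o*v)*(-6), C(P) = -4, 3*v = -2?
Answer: 1/21284 ≈ 4.6984e-5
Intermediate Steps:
v = -⅔ (v = (⅓)*(-2) = -⅔ ≈ -0.66667)
L(V, o) = 4*o (L(V, o) = (o*(-⅔))*(-6) = -2*o/3*(-6) = 4*o)
1/(21300 + L(1, C(-4))) = 1/(21300 + 4*(-4)) = 1/(21300 - 16) = 1/21284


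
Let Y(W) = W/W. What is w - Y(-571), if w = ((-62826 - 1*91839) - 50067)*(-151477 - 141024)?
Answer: 59884314731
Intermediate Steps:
Y(W) = 1
w = 59884314732 (w = ((-62826 - 91839) - 50067)*(-292501) = (-154665 - 50067)*(-292501) = -204732*(-292501) = 59884314732)
w - Y(-571) = 59884314732 - 1*1 = 59884314732 - 1 = 59884314731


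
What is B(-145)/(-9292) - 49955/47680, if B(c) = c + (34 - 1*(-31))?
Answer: -23018373/22152128 ≈ -1.0391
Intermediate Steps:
B(c) = 65 + c (B(c) = c + (34 + 31) = c + 65 = 65 + c)
B(-145)/(-9292) - 49955/47680 = (65 - 145)/(-9292) - 49955/47680 = -80*(-1/9292) - 49955*1/47680 = 20/2323 - 9991/9536 = -23018373/22152128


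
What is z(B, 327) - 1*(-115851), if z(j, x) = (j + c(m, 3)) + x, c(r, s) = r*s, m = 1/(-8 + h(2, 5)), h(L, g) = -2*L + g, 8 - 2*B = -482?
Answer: 814958/7 ≈ 1.1642e+5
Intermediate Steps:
B = 245 (B = 4 - ½*(-482) = 4 + 241 = 245)
h(L, g) = g - 2*L
m = -⅐ (m = 1/(-8 + (5 - 2*2)) = 1/(-8 + (5 - 4)) = 1/(-8 + 1) = 1/(-7) = -⅐ ≈ -0.14286)
z(j, x) = -3/7 + j + x (z(j, x) = (j - ⅐*3) + x = (j - 3/7) + x = (-3/7 + j) + x = -3/7 + j + x)
z(B, 327) - 1*(-115851) = (-3/7 + 245 + 327) - 1*(-115851) = 4001/7 + 115851 = 814958/7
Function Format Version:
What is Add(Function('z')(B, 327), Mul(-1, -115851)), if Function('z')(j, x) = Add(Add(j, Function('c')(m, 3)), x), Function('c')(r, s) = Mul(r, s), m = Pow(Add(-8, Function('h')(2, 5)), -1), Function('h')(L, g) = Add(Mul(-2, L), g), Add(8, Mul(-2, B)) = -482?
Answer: Rational(814958, 7) ≈ 1.1642e+5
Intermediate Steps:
B = 245 (B = Add(4, Mul(Rational(-1, 2), -482)) = Add(4, 241) = 245)
Function('h')(L, g) = Add(g, Mul(-2, L))
m = Rational(-1, 7) (m = Pow(Add(-8, Add(5, Mul(-2, 2))), -1) = Pow(Add(-8, Add(5, -4)), -1) = Pow(Add(-8, 1), -1) = Pow(-7, -1) = Rational(-1, 7) ≈ -0.14286)
Function('z')(j, x) = Add(Rational(-3, 7), j, x) (Function('z')(j, x) = Add(Add(j, Mul(Rational(-1, 7), 3)), x) = Add(Add(j, Rational(-3, 7)), x) = Add(Add(Rational(-3, 7), j), x) = Add(Rational(-3, 7), j, x))
Add(Function('z')(B, 327), Mul(-1, -115851)) = Add(Add(Rational(-3, 7), 245, 327), Mul(-1, -115851)) = Add(Rational(4001, 7), 115851) = Rational(814958, 7)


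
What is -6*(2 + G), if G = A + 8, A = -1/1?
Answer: -54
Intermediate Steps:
A = -1 (A = -1*1 = -1)
G = 7 (G = -1 + 8 = 7)
-6*(2 + G) = -6*(2 + 7) = -6*9 = -54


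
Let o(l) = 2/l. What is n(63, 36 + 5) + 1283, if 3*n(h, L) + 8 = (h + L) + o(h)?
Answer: 248537/189 ≈ 1315.0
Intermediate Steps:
n(h, L) = -8/3 + L/3 + h/3 + 2/(3*h) (n(h, L) = -8/3 + ((h + L) + 2/h)/3 = -8/3 + ((L + h) + 2/h)/3 = -8/3 + (L + h + 2/h)/3 = -8/3 + (L/3 + h/3 + 2/(3*h)) = -8/3 + L/3 + h/3 + 2/(3*h))
n(63, 36 + 5) + 1283 = (⅓)*(2 + 63*(-8 + (36 + 5) + 63))/63 + 1283 = (⅓)*(1/63)*(2 + 63*(-8 + 41 + 63)) + 1283 = (⅓)*(1/63)*(2 + 63*96) + 1283 = (⅓)*(1/63)*(2 + 6048) + 1283 = (⅓)*(1/63)*6050 + 1283 = 6050/189 + 1283 = 248537/189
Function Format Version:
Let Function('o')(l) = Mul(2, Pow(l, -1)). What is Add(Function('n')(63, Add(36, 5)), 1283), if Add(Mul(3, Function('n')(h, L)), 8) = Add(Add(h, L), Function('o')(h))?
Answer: Rational(248537, 189) ≈ 1315.0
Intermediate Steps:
Function('n')(h, L) = Add(Rational(-8, 3), Mul(Rational(1, 3), L), Mul(Rational(1, 3), h), Mul(Rational(2, 3), Pow(h, -1))) (Function('n')(h, L) = Add(Rational(-8, 3), Mul(Rational(1, 3), Add(Add(h, L), Mul(2, Pow(h, -1))))) = Add(Rational(-8, 3), Mul(Rational(1, 3), Add(Add(L, h), Mul(2, Pow(h, -1))))) = Add(Rational(-8, 3), Mul(Rational(1, 3), Add(L, h, Mul(2, Pow(h, -1))))) = Add(Rational(-8, 3), Add(Mul(Rational(1, 3), L), Mul(Rational(1, 3), h), Mul(Rational(2, 3), Pow(h, -1)))) = Add(Rational(-8, 3), Mul(Rational(1, 3), L), Mul(Rational(1, 3), h), Mul(Rational(2, 3), Pow(h, -1))))
Add(Function('n')(63, Add(36, 5)), 1283) = Add(Mul(Rational(1, 3), Pow(63, -1), Add(2, Mul(63, Add(-8, Add(36, 5), 63)))), 1283) = Add(Mul(Rational(1, 3), Rational(1, 63), Add(2, Mul(63, Add(-8, 41, 63)))), 1283) = Add(Mul(Rational(1, 3), Rational(1, 63), Add(2, Mul(63, 96))), 1283) = Add(Mul(Rational(1, 3), Rational(1, 63), Add(2, 6048)), 1283) = Add(Mul(Rational(1, 3), Rational(1, 63), 6050), 1283) = Add(Rational(6050, 189), 1283) = Rational(248537, 189)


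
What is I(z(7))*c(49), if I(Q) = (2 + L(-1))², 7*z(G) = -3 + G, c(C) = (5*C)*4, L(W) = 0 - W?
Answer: 8820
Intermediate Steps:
L(W) = -W
c(C) = 20*C
z(G) = -3/7 + G/7 (z(G) = (-3 + G)/7 = -3/7 + G/7)
I(Q) = 9 (I(Q) = (2 - 1*(-1))² = (2 + 1)² = 3² = 9)
I(z(7))*c(49) = 9*(20*49) = 9*980 = 8820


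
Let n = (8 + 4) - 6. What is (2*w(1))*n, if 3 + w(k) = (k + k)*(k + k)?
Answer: 12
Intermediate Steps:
w(k) = -3 + 4*k² (w(k) = -3 + (k + k)*(k + k) = -3 + (2*k)*(2*k) = -3 + 4*k²)
n = 6 (n = 12 - 6 = 6)
(2*w(1))*n = (2*(-3 + 4*1²))*6 = (2*(-3 + 4*1))*6 = (2*(-3 + 4))*6 = (2*1)*6 = 2*6 = 12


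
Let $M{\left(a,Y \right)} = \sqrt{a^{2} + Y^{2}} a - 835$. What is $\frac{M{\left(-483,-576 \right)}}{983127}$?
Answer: $- \frac{835}{983127} - \frac{483 \sqrt{62785}}{327709} \approx -0.37016$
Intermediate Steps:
$M{\left(a,Y \right)} = -835 + a \sqrt{Y^{2} + a^{2}}$ ($M{\left(a,Y \right)} = \sqrt{Y^{2} + a^{2}} a - 835 = a \sqrt{Y^{2} + a^{2}} - 835 = -835 + a \sqrt{Y^{2} + a^{2}}$)
$\frac{M{\left(-483,-576 \right)}}{983127} = \frac{-835 - 483 \sqrt{\left(-576\right)^{2} + \left(-483\right)^{2}}}{983127} = \left(-835 - 483 \sqrt{331776 + 233289}\right) \frac{1}{983127} = \left(-835 - 483 \sqrt{565065}\right) \frac{1}{983127} = \left(-835 - 483 \cdot 3 \sqrt{62785}\right) \frac{1}{983127} = \left(-835 - 1449 \sqrt{62785}\right) \frac{1}{983127} = - \frac{835}{983127} - \frac{483 \sqrt{62785}}{327709}$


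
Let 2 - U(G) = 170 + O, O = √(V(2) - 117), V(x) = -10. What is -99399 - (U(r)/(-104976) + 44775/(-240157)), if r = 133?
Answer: -104413159157731/1050446718 - I*√127/104976 ≈ -99399.0 - 0.00010735*I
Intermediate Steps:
O = I*√127 (O = √(-10 - 117) = √(-127) = I*√127 ≈ 11.269*I)
U(G) = -168 - I*√127 (U(G) = 2 - (170 + I*√127) = 2 + (-170 - I*√127) = -168 - I*√127)
-99399 - (U(r)/(-104976) + 44775/(-240157)) = -99399 - ((-168 - I*√127)/(-104976) + 44775/(-240157)) = -99399 - ((-168 - I*√127)*(-1/104976) + 44775*(-1/240157)) = -99399 - ((7/4374 + I*√127/104976) - 44775/240157) = -99399 - (-194164751/1050446718 + I*√127/104976) = -99399 + (194164751/1050446718 - I*√127/104976) = -104413159157731/1050446718 - I*√127/104976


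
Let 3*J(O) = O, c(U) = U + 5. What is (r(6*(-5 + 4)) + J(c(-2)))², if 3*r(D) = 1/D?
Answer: 289/324 ≈ 0.89198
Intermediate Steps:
c(U) = 5 + U
J(O) = O/3
r(D) = 1/(3*D)
(r(6*(-5 + 4)) + J(c(-2)))² = (1/(3*((6*(-5 + 4)))) + (5 - 2)/3)² = (1/(3*((6*(-1)))) + (⅓)*3)² = ((⅓)/(-6) + 1)² = ((⅓)*(-⅙) + 1)² = (-1/18 + 1)² = (17/18)² = 289/324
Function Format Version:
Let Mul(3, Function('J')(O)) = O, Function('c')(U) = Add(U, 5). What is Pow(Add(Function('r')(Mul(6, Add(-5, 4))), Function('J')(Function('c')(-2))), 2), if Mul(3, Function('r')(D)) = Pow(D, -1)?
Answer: Rational(289, 324) ≈ 0.89198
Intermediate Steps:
Function('c')(U) = Add(5, U)
Function('J')(O) = Mul(Rational(1, 3), O)
Function('r')(D) = Mul(Rational(1, 3), Pow(D, -1))
Pow(Add(Function('r')(Mul(6, Add(-5, 4))), Function('J')(Function('c')(-2))), 2) = Pow(Add(Mul(Rational(1, 3), Pow(Mul(6, Add(-5, 4)), -1)), Mul(Rational(1, 3), Add(5, -2))), 2) = Pow(Add(Mul(Rational(1, 3), Pow(Mul(6, -1), -1)), Mul(Rational(1, 3), 3)), 2) = Pow(Add(Mul(Rational(1, 3), Pow(-6, -1)), 1), 2) = Pow(Add(Mul(Rational(1, 3), Rational(-1, 6)), 1), 2) = Pow(Add(Rational(-1, 18), 1), 2) = Pow(Rational(17, 18), 2) = Rational(289, 324)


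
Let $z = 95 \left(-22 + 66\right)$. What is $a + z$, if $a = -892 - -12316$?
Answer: $15604$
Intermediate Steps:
$a = 11424$ ($a = -892 + 12316 = 11424$)
$z = 4180$ ($z = 95 \cdot 44 = 4180$)
$a + z = 11424 + 4180 = 15604$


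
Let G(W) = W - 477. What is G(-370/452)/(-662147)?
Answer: 107987/149645222 ≈ 0.00072162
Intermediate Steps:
G(W) = -477 + W
G(-370/452)/(-662147) = (-477 - 370/452)/(-662147) = (-477 - 370*1/452)*(-1/662147) = (-477 - 185/226)*(-1/662147) = -107987/226*(-1/662147) = 107987/149645222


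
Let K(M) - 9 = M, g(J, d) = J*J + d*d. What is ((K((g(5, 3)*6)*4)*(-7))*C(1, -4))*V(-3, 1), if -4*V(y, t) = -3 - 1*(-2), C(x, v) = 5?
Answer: -28875/4 ≈ -7218.8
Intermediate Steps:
g(J, d) = J² + d²
K(M) = 9 + M
V(y, t) = ¼ (V(y, t) = -(-3 - 1*(-2))/4 = -(-3 + 2)/4 = -¼*(-1) = ¼)
((K((g(5, 3)*6)*4)*(-7))*C(1, -4))*V(-3, 1) = (((9 + ((5² + 3²)*6)*4)*(-7))*5)*(¼) = (((9 + ((25 + 9)*6)*4)*(-7))*5)*(¼) = (((9 + (34*6)*4)*(-7))*5)*(¼) = (((9 + 204*4)*(-7))*5)*(¼) = (((9 + 816)*(-7))*5)*(¼) = ((825*(-7))*5)*(¼) = -5775*5*(¼) = -28875*¼ = -28875/4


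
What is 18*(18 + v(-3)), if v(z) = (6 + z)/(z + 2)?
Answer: 270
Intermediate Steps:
v(z) = (6 + z)/(2 + z)
18*(18 + v(-3)) = 18*(18 + (6 - 3)/(2 - 3)) = 18*(18 + 3/(-1)) = 18*(18 - 1*3) = 18*(18 - 3) = 18*15 = 270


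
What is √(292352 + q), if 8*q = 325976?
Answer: 39*√219 ≈ 577.15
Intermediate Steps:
q = 40747 (q = (⅛)*325976 = 40747)
√(292352 + q) = √(292352 + 40747) = √333099 = 39*√219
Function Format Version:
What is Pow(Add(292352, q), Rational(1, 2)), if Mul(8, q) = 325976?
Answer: Mul(39, Pow(219, Rational(1, 2))) ≈ 577.15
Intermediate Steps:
q = 40747 (q = Mul(Rational(1, 8), 325976) = 40747)
Pow(Add(292352, q), Rational(1, 2)) = Pow(Add(292352, 40747), Rational(1, 2)) = Pow(333099, Rational(1, 2)) = Mul(39, Pow(219, Rational(1, 2)))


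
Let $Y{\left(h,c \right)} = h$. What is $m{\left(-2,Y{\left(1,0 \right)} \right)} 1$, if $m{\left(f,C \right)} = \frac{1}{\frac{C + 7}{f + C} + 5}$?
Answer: $- \frac{1}{3} \approx -0.33333$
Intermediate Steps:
$m{\left(f,C \right)} = \frac{1}{5 + \frac{7 + C}{C + f}}$ ($m{\left(f,C \right)} = \frac{1}{\frac{7 + C}{C + f} + 5} = \frac{1}{5 + \frac{7 + C}{C + f}}$)
$m{\left(-2,Y{\left(1,0 \right)} \right)} 1 = \frac{1 - 2}{7 + 5 \left(-2\right) + 6 \cdot 1} \cdot 1 = \frac{1}{7 - 10 + 6} \left(-1\right) 1 = \frac{1}{3} \left(-1\right) 1 = \left(- \frac{1}{3}\right) 1 = - \frac{1}{3}$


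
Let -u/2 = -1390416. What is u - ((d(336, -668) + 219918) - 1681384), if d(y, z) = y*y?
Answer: 4129402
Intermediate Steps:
u = 2780832 (u = -2*(-1390416) = 2780832)
d(y, z) = y²
u - ((d(336, -668) + 219918) - 1681384) = 2780832 - ((336² + 219918) - 1681384) = 2780832 - ((112896 + 219918) - 1681384) = 2780832 - (332814 - 1681384) = 2780832 - 1*(-1348570) = 2780832 + 1348570 = 4129402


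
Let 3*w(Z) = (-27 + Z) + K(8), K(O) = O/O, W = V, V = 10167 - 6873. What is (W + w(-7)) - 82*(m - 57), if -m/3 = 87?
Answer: 29359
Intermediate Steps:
m = -261 (m = -3*87 = -261)
V = 3294
W = 3294
K(O) = 1
w(Z) = -26/3 + Z/3 (w(Z) = ((-27 + Z) + 1)/3 = (-26 + Z)/3 = -26/3 + Z/3)
(W + w(-7)) - 82*(m - 57) = (3294 + (-26/3 + (⅓)*(-7))) - 82*(-261 - 57) = (3294 + (-26/3 - 7/3)) - 82*(-318) = (3294 - 11) + 26076 = 3283 + 26076 = 29359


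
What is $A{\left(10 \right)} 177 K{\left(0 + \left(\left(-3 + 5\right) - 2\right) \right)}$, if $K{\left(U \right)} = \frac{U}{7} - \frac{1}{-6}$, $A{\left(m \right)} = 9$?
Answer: $\frac{531}{2} \approx 265.5$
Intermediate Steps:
$K{\left(U \right)} = \frac{1}{6} + \frac{U}{7}$ ($K{\left(U \right)} = U \frac{1}{7} - - \frac{1}{6} = \frac{U}{7} + \frac{1}{6} = \frac{1}{6} + \frac{U}{7}$)
$A{\left(10 \right)} 177 K{\left(0 + \left(\left(-3 + 5\right) - 2\right) \right)} = 9 \cdot 177 \left(\frac{1}{6} + \frac{0 + \left(\left(-3 + 5\right) - 2\right)}{7}\right) = 1593 \left(\frac{1}{6} + \frac{0 + \left(2 - 2\right)}{7}\right) = 1593 \left(\frac{1}{6} + \frac{0 + 0}{7}\right) = 1593 \left(\frac{1}{6} + \frac{1}{7} \cdot 0\right) = 1593 \left(\frac{1}{6} + 0\right) = 1593 \cdot \frac{1}{6} = \frac{531}{2}$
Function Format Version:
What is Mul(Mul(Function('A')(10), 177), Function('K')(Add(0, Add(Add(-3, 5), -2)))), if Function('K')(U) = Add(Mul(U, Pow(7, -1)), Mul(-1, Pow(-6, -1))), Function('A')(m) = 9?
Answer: Rational(531, 2) ≈ 265.50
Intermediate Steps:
Function('K')(U) = Add(Rational(1, 6), Mul(Rational(1, 7), U)) (Function('K')(U) = Add(Mul(U, Rational(1, 7)), Mul(-1, Rational(-1, 6))) = Add(Mul(Rational(1, 7), U), Rational(1, 6)) = Add(Rational(1, 6), Mul(Rational(1, 7), U)))
Mul(Mul(Function('A')(10), 177), Function('K')(Add(0, Add(Add(-3, 5), -2)))) = Mul(Mul(9, 177), Add(Rational(1, 6), Mul(Rational(1, 7), Add(0, Add(Add(-3, 5), -2))))) = Mul(1593, Add(Rational(1, 6), Mul(Rational(1, 7), Add(0, Add(2, -2))))) = Mul(1593, Add(Rational(1, 6), Mul(Rational(1, 7), Add(0, 0)))) = Mul(1593, Add(Rational(1, 6), Mul(Rational(1, 7), 0))) = Mul(1593, Add(Rational(1, 6), 0)) = Mul(1593, Rational(1, 6)) = Rational(531, 2)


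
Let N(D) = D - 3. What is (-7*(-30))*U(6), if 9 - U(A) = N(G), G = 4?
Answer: 1680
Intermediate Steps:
N(D) = -3 + D
U(A) = 8 (U(A) = 9 - (-3 + 4) = 9 - 1*1 = 9 - 1 = 8)
(-7*(-30))*U(6) = -7*(-30)*8 = 210*8 = 1680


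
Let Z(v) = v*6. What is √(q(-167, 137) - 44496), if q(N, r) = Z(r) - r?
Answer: I*√43811 ≈ 209.31*I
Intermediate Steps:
Z(v) = 6*v
q(N, r) = 5*r (q(N, r) = 6*r - r = 5*r)
√(q(-167, 137) - 44496) = √(5*137 - 44496) = √(685 - 44496) = √(-43811) = I*√43811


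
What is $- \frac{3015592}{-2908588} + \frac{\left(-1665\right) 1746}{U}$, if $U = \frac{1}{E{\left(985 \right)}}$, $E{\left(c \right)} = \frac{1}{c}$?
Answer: $- \frac{422627836540}{143247959} \approx -2950.3$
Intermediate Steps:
$U = 985$ ($U = \frac{1}{\frac{1}{985}} = 985$)
$- \frac{3015592}{-2908588} + \frac{\left(-1665\right) 1746}{U} = - \frac{3015592}{-2908588} + \frac{\left(-1665\right) 1746}{985} = \left(-3015592\right) \left(- \frac{1}{2908588}\right) - \frac{581418}{197} = \frac{753898}{727147} - \frac{581418}{197} = - \frac{422627836540}{143247959}$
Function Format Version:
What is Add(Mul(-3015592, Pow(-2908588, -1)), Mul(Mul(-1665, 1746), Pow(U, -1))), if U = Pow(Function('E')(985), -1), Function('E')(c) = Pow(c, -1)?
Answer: Rational(-422627836540, 143247959) ≈ -2950.3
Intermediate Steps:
U = 985 (U = Pow(Pow(985, -1), -1) = Pow(Rational(1, 985), -1) = 985)
Add(Mul(-3015592, Pow(-2908588, -1)), Mul(Mul(-1665, 1746), Pow(U, -1))) = Add(Mul(-3015592, Pow(-2908588, -1)), Mul(Mul(-1665, 1746), Pow(985, -1))) = Add(Mul(-3015592, Rational(-1, 2908588)), Mul(-2907090, Rational(1, 985))) = Add(Rational(753898, 727147), Rational(-581418, 197)) = Rational(-422627836540, 143247959)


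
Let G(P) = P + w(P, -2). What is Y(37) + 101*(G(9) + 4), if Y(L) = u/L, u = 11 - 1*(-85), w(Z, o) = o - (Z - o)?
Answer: 96/37 ≈ 2.5946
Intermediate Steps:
w(Z, o) = -Z + 2*o (w(Z, o) = o + (o - Z) = -Z + 2*o)
u = 96 (u = 11 + 85 = 96)
Y(L) = 96/L
G(P) = -4 (G(P) = P + (-P + 2*(-2)) = P + (-P - 4) = P + (-4 - P) = -4)
Y(37) + 101*(G(9) + 4) = 96/37 + 101*(-4 + 4) = 96*(1/37) + 101*0 = 96/37 + 0 = 96/37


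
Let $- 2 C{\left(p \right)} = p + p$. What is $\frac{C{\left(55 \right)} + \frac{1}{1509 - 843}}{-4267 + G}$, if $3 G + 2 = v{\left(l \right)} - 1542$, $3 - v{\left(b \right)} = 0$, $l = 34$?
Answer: $\frac{36629}{3183924} \approx 0.011504$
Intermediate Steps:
$v{\left(b \right)} = 3$ ($v{\left(b \right)} = 3 - 0 = 3 + 0 = 3$)
$C{\left(p \right)} = - p$ ($C{\left(p \right)} = - \frac{p + p}{2} = - \frac{2 p}{2} = - p$)
$G = - \frac{1541}{3}$ ($G = - \frac{2}{3} + \frac{3 - 1542}{3} = - \frac{2}{3} + \frac{1}{3} \left(-1539\right) = - \frac{2}{3} - 513 = - \frac{1541}{3} \approx -513.67$)
$\frac{C{\left(55 \right)} + \frac{1}{1509 - 843}}{-4267 + G} = \frac{\left(-1\right) 55 + \frac{1}{1509 - 843}}{-4267 - \frac{1541}{3}} = \frac{-55 + \frac{1}{666}}{- \frac{14342}{3}} = \left(-55 + \frac{1}{666}\right) \left(- \frac{3}{14342}\right) = \left(- \frac{36629}{666}\right) \left(- \frac{3}{14342}\right) = \frac{36629}{3183924}$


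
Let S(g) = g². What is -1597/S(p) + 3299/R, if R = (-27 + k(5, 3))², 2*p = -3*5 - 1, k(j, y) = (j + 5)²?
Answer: -8299277/341056 ≈ -24.334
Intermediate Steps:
k(j, y) = (5 + j)²
p = -8 (p = (-3*5 - 1)/2 = (-15 - 1)/2 = (½)*(-16) = -8)
R = 5329 (R = (-27 + (5 + 5)²)² = (-27 + 10²)² = (-27 + 100)² = 73² = 5329)
-1597/S(p) + 3299/R = -1597/((-8)²) + 3299/5329 = -1597/64 + 3299*(1/5329) = -1597*1/64 + 3299/5329 = -1597/64 + 3299/5329 = -8299277/341056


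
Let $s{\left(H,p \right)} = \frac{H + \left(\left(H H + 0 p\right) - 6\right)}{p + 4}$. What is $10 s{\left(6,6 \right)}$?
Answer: $36$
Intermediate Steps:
$s{\left(H,p \right)} = \frac{-6 + H + H^{2}}{4 + p}$ ($s{\left(H,p \right)} = \frac{H + \left(\left(H^{2} + 0\right) - 6\right)}{4 + p} = \frac{H + \left(H^{2} - 6\right)}{4 + p} = \frac{H + \left(-6 + H^{2}\right)}{4 + p} = \frac{-6 + H + H^{2}}{4 + p}$)
$10 s{\left(6,6 \right)} = 10 \frac{-6 + 6 + 6^{2}}{4 + 6} = 10 \frac{-6 + 6 + 36}{10} = 10 \cdot \frac{1}{10} \cdot 36 = 10 \cdot \frac{18}{5} = 36$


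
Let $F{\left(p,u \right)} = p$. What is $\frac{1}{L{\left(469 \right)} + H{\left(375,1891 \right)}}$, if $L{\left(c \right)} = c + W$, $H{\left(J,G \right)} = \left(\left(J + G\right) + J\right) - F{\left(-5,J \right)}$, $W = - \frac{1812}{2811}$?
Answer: $\frac{937}{2918151} \approx 0.00032109$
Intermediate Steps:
$W = - \frac{604}{937}$ ($W = \left(-1812\right) \frac{1}{2811} = - \frac{604}{937} \approx -0.64461$)
$H{\left(J,G \right)} = 5 + G + 2 J$ ($H{\left(J,G \right)} = \left(\left(J + G\right) + J\right) - -5 = \left(\left(G + J\right) + J\right) + 5 = \left(G + 2 J\right) + 5 = 5 + G + 2 J$)
$L{\left(c \right)} = - \frac{604}{937} + c$ ($L{\left(c \right)} = c - \frac{604}{937} = - \frac{604}{937} + c$)
$\frac{1}{L{\left(469 \right)} + H{\left(375,1891 \right)}} = \frac{1}{\left(- \frac{604}{937} + 469\right) + \left(5 + 1891 + 2 \cdot 375\right)} = \frac{1}{\frac{438849}{937} + \left(5 + 1891 + 750\right)} = \frac{1}{\frac{438849}{937} + 2646} = \frac{1}{\frac{2918151}{937}} = \frac{937}{2918151}$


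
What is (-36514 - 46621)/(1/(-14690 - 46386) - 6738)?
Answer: 5077553260/411530089 ≈ 12.338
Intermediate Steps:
(-36514 - 46621)/(1/(-14690 - 46386) - 6738) = -83135/(1/(-61076) - 6738) = -83135/(-1/61076 - 6738) = -83135/(-411530089/61076) = -83135*(-61076/411530089) = 5077553260/411530089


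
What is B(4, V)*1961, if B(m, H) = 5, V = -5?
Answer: 9805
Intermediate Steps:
B(4, V)*1961 = 5*1961 = 9805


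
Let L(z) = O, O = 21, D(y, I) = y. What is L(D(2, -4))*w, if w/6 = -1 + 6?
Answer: 630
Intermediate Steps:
w = 30 (w = 6*(-1 + 6) = 6*5 = 30)
L(z) = 21
L(D(2, -4))*w = 21*30 = 630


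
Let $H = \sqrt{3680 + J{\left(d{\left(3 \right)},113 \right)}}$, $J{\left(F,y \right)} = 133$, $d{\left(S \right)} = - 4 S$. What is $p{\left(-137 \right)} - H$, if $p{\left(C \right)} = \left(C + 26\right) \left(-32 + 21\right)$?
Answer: $1221 - \sqrt{3813} \approx 1159.3$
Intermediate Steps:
$p{\left(C \right)} = -286 - 11 C$ ($p{\left(C \right)} = \left(26 + C\right) \left(-11\right) = -286 - 11 C$)
$H = \sqrt{3813}$ ($H = \sqrt{3680 + 133} = \sqrt{3813} \approx 61.75$)
$p{\left(-137 \right)} - H = \left(-286 - -1507\right) - \sqrt{3813} = \left(-286 + 1507\right) - \sqrt{3813} = 1221 - \sqrt{3813}$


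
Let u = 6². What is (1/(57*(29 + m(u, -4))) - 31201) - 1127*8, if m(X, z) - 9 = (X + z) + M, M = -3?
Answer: -153588722/3819 ≈ -40217.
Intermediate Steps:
u = 36
m(X, z) = 6 + X + z (m(X, z) = 9 + ((X + z) - 3) = 9 + (-3 + X + z) = 6 + X + z)
(1/(57*(29 + m(u, -4))) - 31201) - 1127*8 = (1/(57*(29 + (6 + 36 - 4))) - 31201) - 1127*8 = (1/(57*(29 + 38)) - 31201) - 9016 = (1/(57*67) - 31201) - 9016 = (1/3819 - 31201) - 9016 = -119156618/3819 - 9016 = -153588722/3819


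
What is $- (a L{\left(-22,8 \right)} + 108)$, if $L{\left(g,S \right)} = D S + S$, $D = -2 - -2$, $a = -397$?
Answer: $3068$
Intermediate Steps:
$D = 0$ ($D = -2 + 2 = 0$)
$L{\left(g,S \right)} = S$ ($L{\left(g,S \right)} = 0 S + S = 0 + S = S$)
$- (a L{\left(-22,8 \right)} + 108) = - (\left(-397\right) 8 + 108) = - (-3176 + 108) = \left(-1\right) \left(-3068\right) = 3068$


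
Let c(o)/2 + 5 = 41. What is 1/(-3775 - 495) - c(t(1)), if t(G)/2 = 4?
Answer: -307441/4270 ≈ -72.000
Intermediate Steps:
t(G) = 8 (t(G) = 2*4 = 8)
c(o) = 72 (c(o) = -10 + 2*41 = -10 + 82 = 72)
1/(-3775 - 495) - c(t(1)) = 1/(-3775 - 495) - 1*72 = 1/(-4270) - 72 = -1/4270 - 72 = -307441/4270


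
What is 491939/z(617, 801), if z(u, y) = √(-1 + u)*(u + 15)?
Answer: 70277*√154/27808 ≈ 31.362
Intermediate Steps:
z(u, y) = √(-1 + u)*(15 + u)
491939/z(617, 801) = 491939/((√(-1 + 617)*(15 + 617))) = 491939/((√616*632)) = 491939/(((2*√154)*632)) = 491939/((1264*√154)) = 491939*(√154/194656) = 70277*√154/27808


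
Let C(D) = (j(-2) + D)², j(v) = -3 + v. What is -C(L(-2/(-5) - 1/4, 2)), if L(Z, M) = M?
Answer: -9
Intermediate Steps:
C(D) = (-5 + D)² (C(D) = ((-3 - 2) + D)² = (-5 + D)²)
-C(L(-2/(-5) - 1/4, 2)) = -(-5 + 2)² = -1*(-3)² = -1*9 = -9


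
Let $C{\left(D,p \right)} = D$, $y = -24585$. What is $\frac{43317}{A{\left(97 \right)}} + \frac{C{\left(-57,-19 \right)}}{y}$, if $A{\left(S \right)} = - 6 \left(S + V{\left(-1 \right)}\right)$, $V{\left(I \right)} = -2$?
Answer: $- \frac{23664799}{311410} \approx -75.992$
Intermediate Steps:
$A{\left(S \right)} = 12 - 6 S$ ($A{\left(S \right)} = - 6 \left(S - 2\right) = - 6 \left(-2 + S\right) = 12 - 6 S$)
$\frac{43317}{A{\left(97 \right)}} + \frac{C{\left(-57,-19 \right)}}{y} = \frac{43317}{12 - 582} - \frac{57}{-24585} = \frac{43317}{12 - 582} - - \frac{19}{8195} = \frac{43317}{-570} + \frac{19}{8195} = 43317 \left(- \frac{1}{570}\right) + \frac{19}{8195} = - \frac{14439}{190} + \frac{19}{8195} = - \frac{23664799}{311410}$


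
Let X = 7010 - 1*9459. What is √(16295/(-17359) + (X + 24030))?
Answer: 2*√1625706300489/17359 ≈ 146.90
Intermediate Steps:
X = -2449 (X = 7010 - 9459 = -2449)
√(16295/(-17359) + (X + 24030)) = √(16295/(-17359) + (-2449 + 24030)) = √(16295*(-1/17359) + 21581) = √(-16295/17359 + 21581) = √(374608284/17359) = 2*√1625706300489/17359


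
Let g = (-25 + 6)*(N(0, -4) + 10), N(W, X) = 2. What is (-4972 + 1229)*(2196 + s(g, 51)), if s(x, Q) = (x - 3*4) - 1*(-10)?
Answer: -7358738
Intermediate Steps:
g = -228 (g = (-25 + 6)*(2 + 10) = -19*12 = -228)
s(x, Q) = -2 + x (s(x, Q) = (x - 1*12) + 10 = (x - 12) + 10 = (-12 + x) + 10 = -2 + x)
(-4972 + 1229)*(2196 + s(g, 51)) = (-4972 + 1229)*(2196 + (-2 - 228)) = -3743*(2196 - 230) = -3743*1966 = -7358738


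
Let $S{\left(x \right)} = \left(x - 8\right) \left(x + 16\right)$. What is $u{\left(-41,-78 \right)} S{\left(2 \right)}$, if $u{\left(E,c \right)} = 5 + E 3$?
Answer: $12744$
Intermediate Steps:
$u{\left(E,c \right)} = 5 + 3 E$
$S{\left(x \right)} = \left(-8 + x\right) \left(16 + x\right)$
$u{\left(-41,-78 \right)} S{\left(2 \right)} = \left(5 + 3 \left(-41\right)\right) \left(-128 + 2^{2} + 8 \cdot 2\right) = \left(5 - 123\right) \left(-128 + 4 + 16\right) = \left(-118\right) \left(-108\right) = 12744$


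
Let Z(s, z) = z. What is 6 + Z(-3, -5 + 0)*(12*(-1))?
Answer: 66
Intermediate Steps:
6 + Z(-3, -5 + 0)*(12*(-1)) = 6 + (-5 + 0)*(12*(-1)) = 6 - 5*(-12) = 6 + 60 = 66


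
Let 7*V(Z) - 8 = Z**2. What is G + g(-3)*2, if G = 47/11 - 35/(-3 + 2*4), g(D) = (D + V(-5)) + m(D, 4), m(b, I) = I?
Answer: 670/77 ≈ 8.7013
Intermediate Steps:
V(Z) = 8/7 + Z**2/7
g(D) = 61/7 + D (g(D) = (D + (8/7 + (1/7)*(-5)**2)) + 4 = (D + (8/7 + (1/7)*25)) + 4 = (D + (8/7 + 25/7)) + 4 = (D + 33/7) + 4 = (33/7 + D) + 4 = 61/7 + D)
G = -30/11 (G = 47*(1/11) - 35/(-3 + 8) = 47/11 - 35/5 = 47/11 - 35*1/5 = 47/11 - 7 = -30/11 ≈ -2.7273)
G + g(-3)*2 = -30/11 + (61/7 - 3)*2 = -30/11 + (40/7)*2 = -30/11 + 80/7 = 670/77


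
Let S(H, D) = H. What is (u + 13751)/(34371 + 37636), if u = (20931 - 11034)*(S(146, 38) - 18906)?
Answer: -6401861/2483 ≈ -2578.3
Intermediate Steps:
u = -185667720 (u = (20931 - 11034)*(146 - 18906) = 9897*(-18760) = -185667720)
(u + 13751)/(34371 + 37636) = (-185667720 + 13751)/(34371 + 37636) = -185653969/72007 = -185653969*1/72007 = -6401861/2483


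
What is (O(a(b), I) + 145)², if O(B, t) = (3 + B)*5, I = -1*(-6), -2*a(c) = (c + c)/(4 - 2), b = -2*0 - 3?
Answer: 112225/4 ≈ 28056.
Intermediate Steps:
b = -3 (b = 0 - 3 = -3)
a(c) = -c/2 (a(c) = -(c + c)/(2*(4 - 2)) = -2*c/(2*2) = -c/2)
I = 6
O(B, t) = 15 + 5*B
(O(a(b), I) + 145)² = ((15 + 5*(-½*(-3))) + 145)² = ((15 + 5*(3/2)) + 145)² = ((15 + 15/2) + 145)² = (45/2 + 145)² = (335/2)² = 112225/4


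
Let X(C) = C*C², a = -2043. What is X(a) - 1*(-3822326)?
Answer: -8523351181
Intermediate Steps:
X(C) = C³
X(a) - 1*(-3822326) = (-2043)³ - 1*(-3822326) = -8527173507 + 3822326 = -8523351181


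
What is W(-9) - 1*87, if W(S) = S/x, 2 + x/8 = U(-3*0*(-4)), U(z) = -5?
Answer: -4863/56 ≈ -86.839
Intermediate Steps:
x = -56 (x = -16 + 8*(-5) = -16 - 40 = -56)
W(S) = -S/56 (W(S) = S/(-56) = S*(-1/56) = -S/56)
W(-9) - 1*87 = -1/56*(-9) - 1*87 = 9/56 - 87 = -4863/56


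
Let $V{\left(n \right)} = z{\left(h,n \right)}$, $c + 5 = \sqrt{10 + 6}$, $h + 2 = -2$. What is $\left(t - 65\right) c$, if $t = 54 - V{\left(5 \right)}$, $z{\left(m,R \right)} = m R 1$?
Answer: $-9$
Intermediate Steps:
$h = -4$ ($h = -2 - 2 = -4$)
$z{\left(m,R \right)} = R m$ ($z{\left(m,R \right)} = R m 1 = R m$)
$c = -1$ ($c = -5 + \sqrt{10 + 6} = -5 + \sqrt{16} = -5 + 4 = -1$)
$V{\left(n \right)} = - 4 n$ ($V{\left(n \right)} = n \left(-4\right) = - 4 n$)
$t = 74$ ($t = 54 - \left(-4\right) 5 = 54 - -20 = 54 + 20 = 74$)
$\left(t - 65\right) c = \left(74 - 65\right) \left(-1\right) = 9 \left(-1\right) = -9$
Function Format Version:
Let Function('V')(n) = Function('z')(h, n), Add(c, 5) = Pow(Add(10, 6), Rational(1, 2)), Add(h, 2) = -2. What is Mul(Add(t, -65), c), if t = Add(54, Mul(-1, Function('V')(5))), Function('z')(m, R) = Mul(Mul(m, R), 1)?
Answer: -9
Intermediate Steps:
h = -4 (h = Add(-2, -2) = -4)
Function('z')(m, R) = Mul(R, m) (Function('z')(m, R) = Mul(Mul(R, m), 1) = Mul(R, m))
c = -1 (c = Add(-5, Pow(Add(10, 6), Rational(1, 2))) = Add(-5, Pow(16, Rational(1, 2))) = Add(-5, 4) = -1)
Function('V')(n) = Mul(-4, n) (Function('V')(n) = Mul(n, -4) = Mul(-4, n))
t = 74 (t = Add(54, Mul(-1, Mul(-4, 5))) = Add(54, Mul(-1, -20)) = Add(54, 20) = 74)
Mul(Add(t, -65), c) = Mul(Add(74, -65), -1) = Mul(9, -1) = -9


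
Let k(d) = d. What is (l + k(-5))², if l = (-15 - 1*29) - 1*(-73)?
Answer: 576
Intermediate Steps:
l = 29 (l = (-15 - 29) + 73 = -44 + 73 = 29)
(l + k(-5))² = (29 - 5)² = 24² = 576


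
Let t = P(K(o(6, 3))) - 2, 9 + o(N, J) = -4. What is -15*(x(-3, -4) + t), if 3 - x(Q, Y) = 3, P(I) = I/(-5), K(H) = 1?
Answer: 33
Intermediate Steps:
o(N, J) = -13 (o(N, J) = -9 - 4 = -13)
P(I) = -I/5 (P(I) = I*(-1/5) = -I/5)
x(Q, Y) = 0 (x(Q, Y) = 3 - 1*3 = 3 - 3 = 0)
t = -11/5 (t = -1/5*1 - 2 = -1/5 - 2 = -11/5 ≈ -2.2000)
-15*(x(-3, -4) + t) = -15*(0 - 11/5) = -15*(-11/5) = 33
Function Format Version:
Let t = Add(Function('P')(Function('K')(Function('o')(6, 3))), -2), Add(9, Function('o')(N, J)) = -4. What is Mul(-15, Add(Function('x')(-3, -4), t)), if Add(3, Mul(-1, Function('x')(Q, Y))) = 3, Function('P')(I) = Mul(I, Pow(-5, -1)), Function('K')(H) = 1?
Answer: 33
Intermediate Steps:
Function('o')(N, J) = -13 (Function('o')(N, J) = Add(-9, -4) = -13)
Function('P')(I) = Mul(Rational(-1, 5), I) (Function('P')(I) = Mul(I, Rational(-1, 5)) = Mul(Rational(-1, 5), I))
Function('x')(Q, Y) = 0 (Function('x')(Q, Y) = Add(3, Mul(-1, 3)) = Add(3, -3) = 0)
t = Rational(-11, 5) (t = Add(Mul(Rational(-1, 5), 1), -2) = Add(Rational(-1, 5), -2) = Rational(-11, 5) ≈ -2.2000)
Mul(-15, Add(Function('x')(-3, -4), t)) = Mul(-15, Add(0, Rational(-11, 5))) = Mul(-15, Rational(-11, 5)) = 33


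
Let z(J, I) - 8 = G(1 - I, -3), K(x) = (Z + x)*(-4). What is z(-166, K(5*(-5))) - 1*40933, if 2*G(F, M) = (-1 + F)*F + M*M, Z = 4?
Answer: -74869/2 ≈ -37435.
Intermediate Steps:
K(x) = -16 - 4*x (K(x) = (4 + x)*(-4) = -16 - 4*x)
G(F, M) = M²/2 + F*(-1 + F)/2 (G(F, M) = ((-1 + F)*F + M*M)/2 = (F*(-1 + F) + M²)/2 = (M² + F*(-1 + F))/2 = M²/2 + F*(-1 + F)/2)
z(J, I) = 12 + I/2 + (1 - I)²/2 (z(J, I) = 8 + ((1 - I)²/2 + (½)*(-3)² - (1 - I)/2) = 8 + ((1 - I)²/2 + (½)*9 + (-½ + I/2)) = 8 + ((1 - I)²/2 + 9/2 + (-½ + I/2)) = 8 + (4 + I/2 + (1 - I)²/2) = 12 + I/2 + (1 - I)²/2)
z(-166, K(5*(-5))) - 1*40933 = (25/2 + (-16 - 20*(-5))²/2 - (-16 - 20*(-5))/2) - 1*40933 = (25/2 + (-16 - 4*(-25))²/2 - (-16 - 4*(-25))/2) - 40933 = (25/2 + (-16 + 100)²/2 - (-16 + 100)/2) - 40933 = (25/2 + (½)*84² - ½*84) - 40933 = (25/2 + (½)*7056 - 42) - 40933 = (25/2 + 3528 - 42) - 40933 = 6997/2 - 40933 = -74869/2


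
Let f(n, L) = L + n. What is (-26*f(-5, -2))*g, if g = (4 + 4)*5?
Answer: 7280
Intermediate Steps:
g = 40 (g = 8*5 = 40)
(-26*f(-5, -2))*g = -26*(-2 - 5)*40 = -26*(-7)*40 = 182*40 = 7280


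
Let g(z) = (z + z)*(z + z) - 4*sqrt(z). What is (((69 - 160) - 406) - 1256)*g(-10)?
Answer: -701200 + 7012*I*sqrt(10) ≈ -7.012e+5 + 22174.0*I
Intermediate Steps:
g(z) = -4*sqrt(z) + 4*z**2 (g(z) = (2*z)*(2*z) - 4*sqrt(z) = 4*z**2 - 4*sqrt(z) = -4*sqrt(z) + 4*z**2)
(((69 - 160) - 406) - 1256)*g(-10) = (((69 - 160) - 406) - 1256)*(-4*I*sqrt(10) + 4*(-10)**2) = ((-91 - 406) - 1256)*(-4*I*sqrt(10) + 4*100) = (-497 - 1256)*(-4*I*sqrt(10) + 400) = -1753*(400 - 4*I*sqrt(10)) = -701200 + 7012*I*sqrt(10)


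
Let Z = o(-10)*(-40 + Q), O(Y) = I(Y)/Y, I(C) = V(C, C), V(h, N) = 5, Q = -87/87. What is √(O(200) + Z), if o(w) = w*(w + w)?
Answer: I*√3279990/20 ≈ 90.554*I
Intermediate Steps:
Q = -1 (Q = -87*1/87 = -1)
I(C) = 5
o(w) = 2*w² (o(w) = w*(2*w) = 2*w²)
O(Y) = 5/Y
Z = -8200 (Z = (2*(-10)²)*(-40 - 1) = (2*100)*(-41) = 200*(-41) = -8200)
√(O(200) + Z) = √(5/200 - 8200) = √(5*(1/200) - 8200) = √(1/40 - 8200) = √(-327999/40) = I*√3279990/20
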